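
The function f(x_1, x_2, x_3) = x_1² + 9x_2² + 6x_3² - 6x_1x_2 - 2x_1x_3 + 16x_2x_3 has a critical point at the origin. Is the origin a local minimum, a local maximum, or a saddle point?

The Hessian at the origin is H = [[2, -6, -2], [-6, 18, 16], [-2, 16, 12]].
H is indefinite, so the origin is a saddle point.

saddle point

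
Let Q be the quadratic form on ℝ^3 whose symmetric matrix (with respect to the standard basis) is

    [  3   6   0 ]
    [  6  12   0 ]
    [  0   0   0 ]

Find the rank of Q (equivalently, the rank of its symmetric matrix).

Symmetric row and column elimination reduces A to a congruent diagonal form with pivots 3, 0, 0.
Counting signs: 1 positive, 2 zero.
The rank is the number of nonzero pivots: 1.

1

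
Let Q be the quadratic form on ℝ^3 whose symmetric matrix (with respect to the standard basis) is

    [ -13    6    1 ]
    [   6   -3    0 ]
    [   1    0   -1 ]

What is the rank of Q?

2

Symmetric row and column elimination reduces A to a congruent diagonal form with pivots -13, -3/13, 0.
That gives 2 negative, 1 zero pivots.
The rank is the number of nonzero pivots: 2.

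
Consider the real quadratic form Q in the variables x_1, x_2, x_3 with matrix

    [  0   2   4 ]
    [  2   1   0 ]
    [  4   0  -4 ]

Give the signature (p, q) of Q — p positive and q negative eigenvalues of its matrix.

By Sylvester's law of inertia any congruent diagonalization of A has 1 positive, 1 negative and 1 zero entries.

(1, 1)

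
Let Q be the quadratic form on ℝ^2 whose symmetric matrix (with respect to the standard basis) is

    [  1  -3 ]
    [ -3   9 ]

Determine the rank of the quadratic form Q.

Symmetric row and column elimination reduces A to a congruent diagonal form with pivots 1, 0.
Counting signs: 1 positive, 1 zero.
The rank is the number of nonzero pivots: 1.

1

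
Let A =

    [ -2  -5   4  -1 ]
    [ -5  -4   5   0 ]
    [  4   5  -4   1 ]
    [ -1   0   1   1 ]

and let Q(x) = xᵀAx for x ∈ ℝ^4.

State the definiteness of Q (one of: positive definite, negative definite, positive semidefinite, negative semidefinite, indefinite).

Symmetric row and column elimination reduces A to a congruent diagonal form with pivots -2, 17/2, 18/17, 5/9.
Counting signs: 3 positive, 1 negative.
Hence Q is indefinite.

indefinite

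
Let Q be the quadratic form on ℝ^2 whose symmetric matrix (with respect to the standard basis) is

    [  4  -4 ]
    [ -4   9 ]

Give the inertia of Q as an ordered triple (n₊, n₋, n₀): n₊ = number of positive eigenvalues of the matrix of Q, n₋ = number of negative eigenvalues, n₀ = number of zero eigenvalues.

(2, 0, 0)

Symmetric row and column elimination reduces A to a congruent diagonal form with pivots 4, 5.
Counting signs: 2 positive.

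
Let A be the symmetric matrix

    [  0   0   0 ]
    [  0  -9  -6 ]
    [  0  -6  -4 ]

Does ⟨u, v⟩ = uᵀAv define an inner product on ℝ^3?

no

Row-reducing A symmetrically gives the diagonal entries 0, -9, 0.
Counting signs: 1 negative, 2 zero.
Hence Q is negative semidefinite.
⟨·,·⟩ is an inner product exactly when A is positive definite.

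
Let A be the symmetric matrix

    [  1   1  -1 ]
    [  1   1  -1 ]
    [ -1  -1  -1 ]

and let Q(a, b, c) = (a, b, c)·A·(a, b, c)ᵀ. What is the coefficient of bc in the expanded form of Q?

The coefficient of bc is A[2,3] + A[3,2] = 2·(-1) = -2.

-2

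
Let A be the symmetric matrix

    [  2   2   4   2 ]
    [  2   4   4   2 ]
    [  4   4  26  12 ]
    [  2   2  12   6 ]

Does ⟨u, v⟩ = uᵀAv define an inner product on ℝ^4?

yes

Symmetric row and column elimination reduces A to a congruent diagonal form with pivots 2, 2, 18, 4/9.
That gives 4 positive pivots.
Hence Q is positive definite.
⟨·,·⟩ is an inner product exactly when A is positive definite.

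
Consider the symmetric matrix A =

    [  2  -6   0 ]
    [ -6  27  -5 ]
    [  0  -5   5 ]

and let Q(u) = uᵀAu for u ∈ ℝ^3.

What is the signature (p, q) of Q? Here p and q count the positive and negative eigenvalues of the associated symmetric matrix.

Applying the same elementary operations to the rows and columns of A produces a congruent diagonal matrix with entries 2, 9, 20/9.
Counting signs: 3 positive.

(3, 0)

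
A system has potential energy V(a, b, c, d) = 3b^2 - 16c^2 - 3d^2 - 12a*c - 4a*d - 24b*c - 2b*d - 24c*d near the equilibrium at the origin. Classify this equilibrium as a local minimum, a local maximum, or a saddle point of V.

saddle point

The Hessian at the origin is H = [[0, 0, -12, -4], [0, 6, -24, -2], [-12, -24, -32, -24], [-4, -2, -24, -6]].
H is indefinite, so the origin is a saddle point.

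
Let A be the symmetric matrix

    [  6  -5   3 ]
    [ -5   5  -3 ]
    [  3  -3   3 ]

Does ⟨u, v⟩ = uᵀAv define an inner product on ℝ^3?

yes

Applying the same elementary operations to the rows and columns of A produces a congruent diagonal matrix with entries 6, 5/6, 6/5.
That gives 3 positive pivots.
Hence Q is positive definite.
⟨·,·⟩ is an inner product exactly when A is positive definite.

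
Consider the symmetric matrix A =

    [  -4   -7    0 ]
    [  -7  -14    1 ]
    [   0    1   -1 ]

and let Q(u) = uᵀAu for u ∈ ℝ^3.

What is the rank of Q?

3

Symmetric row and column elimination reduces A to a congruent diagonal form with pivots -4, -7/4, -3/7.
That gives 3 negative pivots.
The rank is the number of nonzero pivots: 3.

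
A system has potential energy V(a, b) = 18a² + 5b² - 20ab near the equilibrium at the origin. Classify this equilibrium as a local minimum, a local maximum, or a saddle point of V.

saddle point

The Hessian at the origin is H = [[36, -20], [-20, 10]].
det H = 36·10 − (-20)² = -40 < 0, so H is indefinite.
Therefore the origin is a saddle point.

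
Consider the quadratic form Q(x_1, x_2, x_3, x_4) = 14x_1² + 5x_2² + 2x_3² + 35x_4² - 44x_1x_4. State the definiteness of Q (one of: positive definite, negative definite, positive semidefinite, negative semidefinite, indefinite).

positive definite

The symmetric matrix of Q is A = [[14, 0, 0, -22], [0, 5, 0, 0], [0, 0, 2, 0], [-22, 0, 0, 35]].
Leading principal minors: Δ_1 = 14, Δ_2 = 70, Δ_3 = 140, Δ_4 = 60.
All leading principal minors are positive, so by Sylvester's criterion Q is positive definite.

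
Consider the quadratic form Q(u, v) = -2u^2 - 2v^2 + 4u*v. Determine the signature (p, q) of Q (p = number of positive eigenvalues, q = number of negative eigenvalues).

The symmetric matrix is A = [[-2, 2], [2, -2]].
Row-reducing A symmetrically gives the diagonal entries -2, 0.
So there are 1 negative, 1 zero pivots.

(0, 1)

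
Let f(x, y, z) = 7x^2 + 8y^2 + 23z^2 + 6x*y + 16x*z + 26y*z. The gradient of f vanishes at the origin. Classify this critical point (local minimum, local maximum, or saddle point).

local minimum

The Hessian at the origin is H = [[14, 6, 16], [6, 16, 26], [16, 26, 46]].
Applying the same elementary operations to the rows and columns of H produces a congruent diagonal matrix with entries 14, 94/7, 20/47.
Counting signs: 3 positive.
H is positive definite, so the origin is a strict local minimum.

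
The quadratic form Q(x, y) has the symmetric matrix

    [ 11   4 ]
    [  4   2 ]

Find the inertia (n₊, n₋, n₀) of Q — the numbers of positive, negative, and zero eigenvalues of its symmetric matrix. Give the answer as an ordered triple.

(2, 0, 0)

An LDLᵀ factorisation of A has diagonal entries 11, 6/11.
Counting signs: 2 positive.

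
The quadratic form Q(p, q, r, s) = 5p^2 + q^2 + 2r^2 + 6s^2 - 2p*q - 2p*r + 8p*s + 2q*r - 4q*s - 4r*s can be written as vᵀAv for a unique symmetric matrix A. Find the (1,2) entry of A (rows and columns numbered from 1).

The coefficient of p·q in Q is -2. For a symmetric A this equals A[1,2] + A[2,1] = 2·A[1,2].
So A[1,2] = -2/2 = -1.

-1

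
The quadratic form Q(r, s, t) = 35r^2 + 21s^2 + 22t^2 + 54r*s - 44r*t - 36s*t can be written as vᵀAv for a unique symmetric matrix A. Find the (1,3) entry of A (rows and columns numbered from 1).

The coefficient of r·t in Q is -44. For a symmetric A this equals A[1,3] + A[3,1] = 2·A[1,3].
So A[1,3] = -44/2 = -22.

-22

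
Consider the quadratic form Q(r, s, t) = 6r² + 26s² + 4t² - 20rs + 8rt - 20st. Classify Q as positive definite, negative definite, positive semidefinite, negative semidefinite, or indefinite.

positive definite

The symmetric matrix of Q is A = [[6, -10, 4], [-10, 26, -10], [4, -10, 4]].
Leading principal minors: Δ_1 = 6, Δ_2 = 56, Δ_3 = 8.
All leading principal minors are positive, so by Sylvester's criterion Q is positive definite.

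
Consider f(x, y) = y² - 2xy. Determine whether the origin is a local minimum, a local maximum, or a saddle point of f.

saddle point

The Hessian at the origin is H = [[0, -2], [-2, 2]].
det H = 0·2 − (-2)² = -4 < 0, so H is indefinite.
Therefore the origin is a saddle point.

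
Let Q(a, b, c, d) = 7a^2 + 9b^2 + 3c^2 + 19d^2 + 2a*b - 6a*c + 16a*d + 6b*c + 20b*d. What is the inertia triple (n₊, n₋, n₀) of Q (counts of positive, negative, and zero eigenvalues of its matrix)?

(4, 0, 0)

Write A = [[7, 1, -3, 8], [1, 9, 3, 10], [-3, 3, 3, 0], [8, 10, 0, 19]].
An LDLᵀ factorisation of A has diagonal entries 7, 62/7, 12/31, 1.
So there are 4 positive pivots.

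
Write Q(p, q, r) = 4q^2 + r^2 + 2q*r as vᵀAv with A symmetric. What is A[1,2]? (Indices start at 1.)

0

The coefficient of p·q in Q is 0. For a symmetric A this equals A[1,2] + A[2,1] = 2·A[1,2].
So A[1,2] = 0/2 = 0.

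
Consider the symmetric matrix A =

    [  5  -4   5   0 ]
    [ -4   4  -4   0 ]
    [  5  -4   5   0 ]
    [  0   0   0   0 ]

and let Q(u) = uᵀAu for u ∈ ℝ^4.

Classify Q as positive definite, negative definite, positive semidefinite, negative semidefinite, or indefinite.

Symmetric row and column elimination reduces A to a congruent diagonal form with pivots 5, 4/5, 0, 0.
So there are 2 positive, 2 zero pivots.
Hence Q is positive semidefinite.

positive semidefinite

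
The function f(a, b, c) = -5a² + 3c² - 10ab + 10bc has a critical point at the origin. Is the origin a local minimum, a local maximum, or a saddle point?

saddle point

The Hessian at the origin is H = [[-10, -10, 0], [-10, 0, 10], [0, 10, 6]].
Symmetric row and column elimination reduces H to a congruent diagonal form with pivots -10, 10, -4.
That gives 1 positive, 2 negative pivots.
H is indefinite, so the origin is a saddle point.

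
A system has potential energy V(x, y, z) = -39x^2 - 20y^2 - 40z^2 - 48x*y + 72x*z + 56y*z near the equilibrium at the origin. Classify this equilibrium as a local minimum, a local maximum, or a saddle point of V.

The Hessian at the origin is H = [[-78, -48, 72], [-48, -40, 56], [72, 56, -80]].
Symmetric row and column elimination reduces H to a congruent diagonal form with pivots -78, -136/13, -8/17.
So there are 3 negative pivots.
H is negative definite, so the origin is a strict local maximum.

local maximum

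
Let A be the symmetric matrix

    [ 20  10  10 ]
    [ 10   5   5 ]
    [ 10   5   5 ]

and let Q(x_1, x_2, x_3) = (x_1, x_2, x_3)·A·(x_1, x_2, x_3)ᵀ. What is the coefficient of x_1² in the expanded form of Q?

The coefficient of x_1² is the diagonal entry A[1,1] = 20.

20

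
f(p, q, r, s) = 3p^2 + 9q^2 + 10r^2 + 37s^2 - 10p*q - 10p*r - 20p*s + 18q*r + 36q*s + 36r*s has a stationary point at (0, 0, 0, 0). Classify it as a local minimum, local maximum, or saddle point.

local minimum

The Hessian at the origin is H = [[6, -10, -10, -20], [-10, 18, 18, 36], [-10, 18, 20, 36], [-20, 36, 36, 74]].
Applying the same elementary operations to the rows and columns of H produces a congruent diagonal matrix with entries 6, 4/3, 2, 2.
So there are 4 positive pivots.
H is positive definite, so the origin is a strict local minimum.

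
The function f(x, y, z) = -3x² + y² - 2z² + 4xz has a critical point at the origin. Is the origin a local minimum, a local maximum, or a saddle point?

The Hessian at the origin is H = [[-6, 0, 4], [0, 2, 0], [4, 0, -4]].
Row-reducing H symmetrically gives the diagonal entries -6, 2, -4/3.
That gives 1 positive, 2 negative pivots.
H is indefinite, so the origin is a saddle point.

saddle point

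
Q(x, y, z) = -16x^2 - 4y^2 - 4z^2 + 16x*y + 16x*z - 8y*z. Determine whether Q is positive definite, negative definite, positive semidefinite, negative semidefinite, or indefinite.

negative semidefinite

Write A = [[-16, 8, 8], [8, -4, -4], [8, -4, -4]].
Applying the same elementary operations to the rows and columns of A produces a congruent diagonal matrix with entries -16, 0, 0.
That gives 1 negative, 2 zero pivots.
Hence Q is negative semidefinite.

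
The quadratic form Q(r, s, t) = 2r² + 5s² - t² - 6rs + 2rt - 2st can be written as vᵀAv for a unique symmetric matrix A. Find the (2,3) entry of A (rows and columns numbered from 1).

The coefficient of s·t in Q is -2. For a symmetric A this equals A[2,3] + A[3,2] = 2·A[2,3].
So A[2,3] = -2/2 = -1.

-1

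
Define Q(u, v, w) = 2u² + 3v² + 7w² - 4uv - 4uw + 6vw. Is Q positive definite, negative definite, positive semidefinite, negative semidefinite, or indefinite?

positive definite

The symmetric matrix of Q is A = [[2, -2, -2], [-2, 3, 3], [-2, 3, 7]].
Leading principal minors: Δ_1 = 2, Δ_2 = 2, Δ_3 = 8.
All leading principal minors are positive, so by Sylvester's criterion Q is positive definite.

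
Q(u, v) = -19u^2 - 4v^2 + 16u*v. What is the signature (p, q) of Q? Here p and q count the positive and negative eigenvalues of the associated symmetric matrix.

(0, 2)

The symmetric matrix is A = [[-19, 8], [8, -4]].
Row-reducing A symmetrically gives the diagonal entries -19, -12/19.
Counting signs: 2 negative.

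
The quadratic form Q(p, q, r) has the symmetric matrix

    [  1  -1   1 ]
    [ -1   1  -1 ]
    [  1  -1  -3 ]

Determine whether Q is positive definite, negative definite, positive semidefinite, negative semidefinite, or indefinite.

indefinite

Symmetric row and column elimination reduces A to a congruent diagonal form with pivots 1, 0, -4.
Counting signs: 1 positive, 1 negative, 1 zero.
Hence Q is indefinite.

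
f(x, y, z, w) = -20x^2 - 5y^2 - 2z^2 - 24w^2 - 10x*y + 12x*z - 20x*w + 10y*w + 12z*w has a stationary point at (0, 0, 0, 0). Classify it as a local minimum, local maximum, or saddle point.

The Hessian at the origin is H = [[-40, -10, 12, -20], [-10, -10, 0, 10], [12, 0, -4, 12], [-20, 10, 12, -48]].
An LDLᵀ factorisation of H has diagonal entries -40, -15/2, 4/5, -8.
That gives 1 positive, 3 negative pivots.
H is indefinite, so the origin is a saddle point.

saddle point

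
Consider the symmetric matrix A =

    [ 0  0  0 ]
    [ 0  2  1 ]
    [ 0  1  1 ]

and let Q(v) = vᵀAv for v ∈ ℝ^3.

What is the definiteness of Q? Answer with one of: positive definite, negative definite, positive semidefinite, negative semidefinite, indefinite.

Congruent diagonalization of A (simultaneous row and column reduction) yields pivots 0, 2, 1/2.
Counting signs: 2 positive, 1 zero.
Hence Q is positive semidefinite.

positive semidefinite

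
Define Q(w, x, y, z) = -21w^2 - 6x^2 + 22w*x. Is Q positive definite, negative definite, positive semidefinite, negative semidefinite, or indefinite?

negative semidefinite

Write A = [[-21, 11, 0, 0], [11, -6, 0, 0], [0, 0, 0, 0], [0, 0, 0, 0]].
Congruent diagonalization of A (simultaneous row and column reduction) yields pivots -21, -5/21, 0, 0.
Counting signs: 2 negative, 2 zero.
Hence Q is negative semidefinite.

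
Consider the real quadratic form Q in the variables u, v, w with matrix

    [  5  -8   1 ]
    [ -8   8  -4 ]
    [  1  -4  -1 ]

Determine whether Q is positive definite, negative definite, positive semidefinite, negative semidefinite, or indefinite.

indefinite

Row-reducing A symmetrically gives the diagonal entries 5, -24/5, 0.
That gives 1 positive, 1 negative, 1 zero pivots.
Hence Q is indefinite.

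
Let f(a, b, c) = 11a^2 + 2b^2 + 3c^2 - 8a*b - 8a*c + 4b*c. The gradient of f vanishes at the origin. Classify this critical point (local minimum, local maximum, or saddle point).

local minimum

The Hessian at the origin is H = [[22, -8, -8], [-8, 4, 4], [-8, 4, 6]].
Congruent diagonalization of H (simultaneous row and column reduction) yields pivots 22, 12/11, 2.
That gives 3 positive pivots.
H is positive definite, so the origin is a strict local minimum.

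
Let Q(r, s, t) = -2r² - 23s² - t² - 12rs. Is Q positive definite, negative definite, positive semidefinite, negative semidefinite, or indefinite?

The symmetric matrix is A = [[-2, -6, 0], [-6, -23, 0], [0, 0, -1]].
Symmetric row and column elimination reduces A to a congruent diagonal form with pivots -2, -5, -1.
So there are 3 negative pivots.
Hence Q is negative definite.

negative definite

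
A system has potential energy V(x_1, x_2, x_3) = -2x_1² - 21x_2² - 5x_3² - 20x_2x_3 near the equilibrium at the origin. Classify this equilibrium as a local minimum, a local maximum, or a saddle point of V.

The Hessian at the origin is H = [[-4, 0, 0], [0, -42, -20], [0, -20, -10]].
Symmetric row and column elimination reduces H to a congruent diagonal form with pivots -4, -42, -10/21.
So there are 3 negative pivots.
H is negative definite, so the origin is a strict local maximum.

local maximum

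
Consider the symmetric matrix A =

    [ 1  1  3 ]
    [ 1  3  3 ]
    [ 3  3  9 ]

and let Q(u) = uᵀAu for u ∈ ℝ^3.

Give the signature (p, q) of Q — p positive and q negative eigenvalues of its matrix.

Row-reducing A symmetrically gives the diagonal entries 1, 2, 0.
So there are 2 positive, 1 zero pivots.

(2, 0)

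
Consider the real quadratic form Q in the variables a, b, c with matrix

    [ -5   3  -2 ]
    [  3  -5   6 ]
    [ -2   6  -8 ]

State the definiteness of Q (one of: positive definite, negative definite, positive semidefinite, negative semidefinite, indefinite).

Row-reducing A symmetrically gives the diagonal entries -5, -16/5, 0.
Counting signs: 2 negative, 1 zero.
Hence Q is negative semidefinite.

negative semidefinite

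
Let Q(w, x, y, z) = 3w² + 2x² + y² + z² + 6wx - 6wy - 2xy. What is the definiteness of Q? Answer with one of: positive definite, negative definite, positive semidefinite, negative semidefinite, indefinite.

The symmetric matrix is A = [[3, 3, -3, 0], [3, 2, -1, 0], [-3, -1, 1, 0], [0, 0, 0, 1]].
An LDLᵀ factorisation of A has diagonal entries 3, -1, 2, 1.
Counting signs: 3 positive, 1 negative.
Hence Q is indefinite.

indefinite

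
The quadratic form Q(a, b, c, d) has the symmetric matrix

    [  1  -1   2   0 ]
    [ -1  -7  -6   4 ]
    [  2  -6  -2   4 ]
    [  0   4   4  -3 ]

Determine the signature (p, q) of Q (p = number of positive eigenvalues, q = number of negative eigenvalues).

(1, 2)

Symmetric row and column elimination reduces A to a congruent diagonal form with pivots 1, -8, -4, 0.
Counting signs: 1 positive, 2 negative, 1 zero.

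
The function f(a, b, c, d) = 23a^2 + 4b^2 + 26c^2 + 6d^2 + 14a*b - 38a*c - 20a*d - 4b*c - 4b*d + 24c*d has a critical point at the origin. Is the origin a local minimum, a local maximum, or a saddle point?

The Hessian at the origin is H = [[46, 14, -38, -20], [14, 8, -4, -4], [-38, -4, 52, 24], [-20, -4, 24, 12]].
Row-reducing H symmetrically gives the diagonal entries 46, 86/23, 228/43, 8/57.
That gives 4 positive pivots.
H is positive definite, so the origin is a strict local minimum.

local minimum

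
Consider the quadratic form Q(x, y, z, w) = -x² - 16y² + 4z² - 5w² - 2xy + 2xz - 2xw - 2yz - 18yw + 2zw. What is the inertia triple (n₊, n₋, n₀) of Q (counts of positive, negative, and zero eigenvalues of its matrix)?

(2, 2, 0)

Write A = [[-1, -1, 1, -1], [-1, -16, -1, -9], [1, -1, 4, 1], [-1, -9, 1, -5]].
Applying the same elementary operations to the rows and columns of A produces a congruent diagonal matrix with entries -1, -15, 79/15, 4/79.
Counting signs: 2 positive, 2 negative.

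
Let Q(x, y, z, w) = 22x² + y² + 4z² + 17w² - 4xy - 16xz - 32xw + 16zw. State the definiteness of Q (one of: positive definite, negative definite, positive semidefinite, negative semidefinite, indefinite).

The symmetric matrix of Q is A = [[22, -2, -8, -16], [-2, 1, 0, 0], [-8, 0, 4, 8], [-16, 0, 8, 17]].
Leading principal minors: Δ_1 = 22, Δ_2 = 18, Δ_3 = 8, Δ_4 = 8.
All leading principal minors are positive, so by Sylvester's criterion Q is positive definite.

positive definite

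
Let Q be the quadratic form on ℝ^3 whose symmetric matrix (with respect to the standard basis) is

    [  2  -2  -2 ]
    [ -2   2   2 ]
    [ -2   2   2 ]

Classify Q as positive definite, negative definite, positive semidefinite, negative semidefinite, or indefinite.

Applying the same elementary operations to the rows and columns of A produces a congruent diagonal matrix with entries 2, 0, 0.
Counting signs: 1 positive, 2 zero.
Hence Q is positive semidefinite.

positive semidefinite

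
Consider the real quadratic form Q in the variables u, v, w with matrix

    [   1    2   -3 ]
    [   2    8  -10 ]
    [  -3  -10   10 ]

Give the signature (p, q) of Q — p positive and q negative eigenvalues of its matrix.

(2, 1)

Congruent diagonalization of A (simultaneous row and column reduction) yields pivots 1, 4, -3.
That gives 2 positive, 1 negative pivots.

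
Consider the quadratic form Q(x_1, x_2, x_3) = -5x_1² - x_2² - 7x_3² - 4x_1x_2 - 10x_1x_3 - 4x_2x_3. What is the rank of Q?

The symmetric matrix is A = [[-5, -2, -5], [-2, -1, -2], [-5, -2, -7]].
An LDLᵀ factorisation of A has diagonal entries -5, -1/5, -2.
Counting signs: 3 negative.
The rank is the number of nonzero pivots: 3.

3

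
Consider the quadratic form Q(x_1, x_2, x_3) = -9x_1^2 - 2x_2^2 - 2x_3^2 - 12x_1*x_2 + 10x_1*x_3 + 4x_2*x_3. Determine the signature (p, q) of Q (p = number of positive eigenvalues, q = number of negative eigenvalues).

(1, 2)

Write A = [[-9, -6, 5], [-6, -2, 2], [5, 2, -2]].
Applying the same elementary operations to the rows and columns of A produces a congruent diagonal matrix with entries -9, 2, -1/9.
That gives 1 positive, 2 negative pivots.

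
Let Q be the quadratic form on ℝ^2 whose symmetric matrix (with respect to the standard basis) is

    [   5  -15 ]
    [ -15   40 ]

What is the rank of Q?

2

Applying the same elementary operations to the rows and columns of A produces a congruent diagonal matrix with entries 5, -5.
So there are 1 positive, 1 negative pivots.
The rank is the number of nonzero pivots: 2.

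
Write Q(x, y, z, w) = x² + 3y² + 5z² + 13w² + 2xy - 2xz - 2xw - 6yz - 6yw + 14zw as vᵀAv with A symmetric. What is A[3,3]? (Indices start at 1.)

The coefficient of z² in Q is 5, and that is exactly A[3,3].

5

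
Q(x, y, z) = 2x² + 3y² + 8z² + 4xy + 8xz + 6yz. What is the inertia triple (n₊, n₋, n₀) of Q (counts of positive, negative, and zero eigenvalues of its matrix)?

The associated matrix is A = [[2, 2, 4], [2, 3, 3], [4, 3, 8]].
Row-reducing A symmetrically gives the diagonal entries 2, 1, -1.
That gives 2 positive, 1 negative pivots.

(2, 1, 0)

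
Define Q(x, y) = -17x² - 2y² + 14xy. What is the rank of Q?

The associated matrix is A = [[-17, 7], [7, -2]].
Symmetric row and column elimination reduces A to a congruent diagonal form with pivots -17, 15/17.
So there are 1 positive, 1 negative pivots.
The rank is the number of nonzero pivots: 2.

2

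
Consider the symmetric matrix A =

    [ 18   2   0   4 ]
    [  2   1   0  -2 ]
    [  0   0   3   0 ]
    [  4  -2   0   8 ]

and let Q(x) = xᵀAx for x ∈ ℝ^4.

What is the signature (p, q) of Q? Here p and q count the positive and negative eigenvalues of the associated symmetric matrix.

Congruent diagonalization of A (simultaneous row and column reduction) yields pivots 18, 7/9, 3, -4/7.
That gives 3 positive, 1 negative pivots.

(3, 1)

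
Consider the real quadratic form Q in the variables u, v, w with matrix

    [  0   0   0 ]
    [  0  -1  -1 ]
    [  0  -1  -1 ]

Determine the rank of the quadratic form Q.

Row-reducing A symmetrically gives the diagonal entries 0, -1, 0.
That gives 1 negative, 2 zero pivots.
The rank is the number of nonzero pivots: 1.

1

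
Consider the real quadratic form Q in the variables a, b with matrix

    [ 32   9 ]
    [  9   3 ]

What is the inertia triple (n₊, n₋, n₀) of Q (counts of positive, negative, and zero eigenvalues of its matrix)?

An LDLᵀ factorisation of A has diagonal entries 32, 15/32.
That gives 2 positive pivots.

(2, 0, 0)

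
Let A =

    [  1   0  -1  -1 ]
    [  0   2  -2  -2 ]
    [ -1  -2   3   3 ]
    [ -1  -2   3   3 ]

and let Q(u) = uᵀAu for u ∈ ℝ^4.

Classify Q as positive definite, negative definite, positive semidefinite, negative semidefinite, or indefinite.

Symmetric row and column elimination reduces A to a congruent diagonal form with pivots 1, 2, 0, 0.
That gives 2 positive, 2 zero pivots.
Hence Q is positive semidefinite.

positive semidefinite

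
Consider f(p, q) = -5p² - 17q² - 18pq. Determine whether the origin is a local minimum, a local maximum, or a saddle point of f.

local maximum

The Hessian at the origin is H = [[-10, -18], [-18, -34]].
det H = -10·-34 − (-18)² = 16 > 0 and H[1,1] = -10 < 0, so H is negative definite.
Therefore the origin is a local maximum.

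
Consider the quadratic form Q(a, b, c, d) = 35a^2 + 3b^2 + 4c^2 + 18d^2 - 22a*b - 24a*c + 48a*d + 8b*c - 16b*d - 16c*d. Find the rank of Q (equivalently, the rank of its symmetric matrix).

3

The symmetric matrix is A = [[35, -11, -12, 24], [-11, 3, 4, -8], [-12, 4, 4, -8], [24, -8, -8, 18]].
Applying the same elementary operations to the rows and columns of A produces a congruent diagonal matrix with entries 35, -16/35, 0, 2.
So there are 2 positive, 1 negative, 1 zero pivots.
The rank is the number of nonzero pivots: 3.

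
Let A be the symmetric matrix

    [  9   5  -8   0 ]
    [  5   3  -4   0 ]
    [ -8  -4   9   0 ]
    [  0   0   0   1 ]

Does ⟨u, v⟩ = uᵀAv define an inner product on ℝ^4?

Leading principal minors: Δ_1 = 9, Δ_2 = 2, Δ_3 = 2, Δ_4 = 2.
All leading principal minors are positive, so by Sylvester's criterion Q is positive definite.
⟨·,·⟩ is an inner product exactly when A is positive definite.

yes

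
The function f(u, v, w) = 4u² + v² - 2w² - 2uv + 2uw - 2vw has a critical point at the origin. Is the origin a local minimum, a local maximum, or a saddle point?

saddle point

The Hessian at the origin is H = [[8, -2, 2], [-2, 2, -2], [2, -2, -4]].
Row-reducing H symmetrically gives the diagonal entries 8, 3/2, -6.
So there are 2 positive, 1 negative pivots.
H is indefinite, so the origin is a saddle point.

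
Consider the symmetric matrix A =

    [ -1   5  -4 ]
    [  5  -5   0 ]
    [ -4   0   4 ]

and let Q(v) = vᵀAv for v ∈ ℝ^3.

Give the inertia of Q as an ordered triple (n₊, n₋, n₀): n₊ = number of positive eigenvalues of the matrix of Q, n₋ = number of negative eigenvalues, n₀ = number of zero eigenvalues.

Applying the same elementary operations to the rows and columns of A produces a congruent diagonal matrix with entries -1, 20, 0.
Counting signs: 1 positive, 1 negative, 1 zero.

(1, 1, 1)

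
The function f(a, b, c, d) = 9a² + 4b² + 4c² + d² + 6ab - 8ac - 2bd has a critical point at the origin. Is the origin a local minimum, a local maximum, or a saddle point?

local minimum

The Hessian at the origin is H = [[18, 6, -8, 0], [6, 8, 0, -2], [-8, 0, 8, 0], [0, -2, 0, 2]].
Row-reducing H symmetrically gives the diagonal entries 18, 6, 88/27, 12/11.
Counting signs: 4 positive.
H is positive definite, so the origin is a strict local minimum.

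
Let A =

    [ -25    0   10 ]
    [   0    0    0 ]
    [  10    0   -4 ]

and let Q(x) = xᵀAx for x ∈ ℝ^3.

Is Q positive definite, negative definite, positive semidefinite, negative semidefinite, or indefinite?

negative semidefinite

Row-reducing A symmetrically gives the diagonal entries -25, 0, 0.
So there are 1 negative, 2 zero pivots.
Hence Q is negative semidefinite.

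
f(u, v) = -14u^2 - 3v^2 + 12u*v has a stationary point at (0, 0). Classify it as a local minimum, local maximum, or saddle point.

local maximum

The Hessian at the origin is H = [[-28, 12], [12, -6]].
det H = -28·-6 − (12)² = 24 > 0 and H[1,1] = -28 < 0, so H is negative definite.
Therefore the origin is a local maximum.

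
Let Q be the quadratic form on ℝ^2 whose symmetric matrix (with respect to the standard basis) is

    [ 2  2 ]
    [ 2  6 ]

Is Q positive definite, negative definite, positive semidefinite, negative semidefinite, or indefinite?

Symmetric row and column elimination reduces A to a congruent diagonal form with pivots 2, 4.
Counting signs: 2 positive.
Hence Q is positive definite.

positive definite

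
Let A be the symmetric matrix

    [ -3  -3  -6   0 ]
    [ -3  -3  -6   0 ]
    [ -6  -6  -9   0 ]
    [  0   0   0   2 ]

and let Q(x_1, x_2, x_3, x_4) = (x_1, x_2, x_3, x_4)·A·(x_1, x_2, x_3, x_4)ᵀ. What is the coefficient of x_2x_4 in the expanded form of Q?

0

The coefficient of x_2x_4 is A[2,4] + A[4,2] = 2·0 = 0.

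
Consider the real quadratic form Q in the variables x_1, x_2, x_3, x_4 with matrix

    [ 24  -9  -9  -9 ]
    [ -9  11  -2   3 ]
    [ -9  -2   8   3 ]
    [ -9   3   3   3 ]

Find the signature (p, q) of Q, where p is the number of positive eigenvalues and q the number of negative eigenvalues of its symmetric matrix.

Applying the same elementary operations to the rows and columns of A produces a congruent diagonal matrix with entries 24, 61/8, 51/61, -15/17.
That gives 3 positive, 1 negative pivots.

(3, 1)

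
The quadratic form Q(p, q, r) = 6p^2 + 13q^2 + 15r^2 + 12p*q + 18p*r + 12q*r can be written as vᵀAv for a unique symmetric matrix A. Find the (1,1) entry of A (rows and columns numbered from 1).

6

The coefficient of p^2 in Q is 6, and that is exactly A[1,1].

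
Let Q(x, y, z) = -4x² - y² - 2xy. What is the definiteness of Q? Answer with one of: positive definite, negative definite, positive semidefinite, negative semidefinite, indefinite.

The associated matrix is A = [[-4, -1, 0], [-1, -1, 0], [0, 0, 0]].
Symmetric row and column elimination reduces A to a congruent diagonal form with pivots -4, -3/4, 0.
That gives 2 negative, 1 zero pivots.
Hence Q is negative semidefinite.

negative semidefinite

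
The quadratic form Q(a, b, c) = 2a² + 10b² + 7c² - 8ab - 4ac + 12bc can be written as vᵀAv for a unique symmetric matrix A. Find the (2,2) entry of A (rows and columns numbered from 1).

10

The coefficient of b² in Q is 10, and that is exactly A[2,2].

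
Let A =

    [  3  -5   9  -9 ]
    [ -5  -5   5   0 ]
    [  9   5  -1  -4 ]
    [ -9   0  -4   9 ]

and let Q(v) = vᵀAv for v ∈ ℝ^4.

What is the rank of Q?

Row-reducing A symmetrically gives the diagonal entries 3, -40/3, 2, -5/4.
Counting signs: 2 positive, 2 negative.
The rank is the number of nonzero pivots: 4.

4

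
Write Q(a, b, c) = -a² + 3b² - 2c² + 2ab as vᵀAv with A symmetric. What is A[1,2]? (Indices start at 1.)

1

The coefficient of a·b in Q is 2. For a symmetric A this equals A[1,2] + A[2,1] = 2·A[1,2].
So A[1,2] = 2/2 = 1.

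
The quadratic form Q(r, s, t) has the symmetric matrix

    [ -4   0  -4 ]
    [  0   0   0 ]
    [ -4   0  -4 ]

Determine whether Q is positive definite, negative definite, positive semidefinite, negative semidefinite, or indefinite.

Applying the same elementary operations to the rows and columns of A produces a congruent diagonal matrix with entries -4, 0, 0.
That gives 1 negative, 2 zero pivots.
Hence Q is negative semidefinite.

negative semidefinite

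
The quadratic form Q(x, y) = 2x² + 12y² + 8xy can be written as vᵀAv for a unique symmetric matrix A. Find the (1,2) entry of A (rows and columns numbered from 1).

The coefficient of x·y in Q is 8. For a symmetric A this equals A[1,2] + A[2,1] = 2·A[1,2].
So A[1,2] = 8/2 = 4.

4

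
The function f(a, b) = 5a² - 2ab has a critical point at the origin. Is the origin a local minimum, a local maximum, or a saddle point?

The Hessian at the origin is H = [[10, -2], [-2, 0]].
det H = 10·0 − (-2)² = -4 < 0, so H is indefinite.
Therefore the origin is a saddle point.

saddle point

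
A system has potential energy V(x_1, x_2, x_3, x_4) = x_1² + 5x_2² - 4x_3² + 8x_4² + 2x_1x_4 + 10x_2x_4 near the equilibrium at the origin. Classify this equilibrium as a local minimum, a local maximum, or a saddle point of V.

saddle point

The Hessian at the origin is H = [[2, 0, 0, 2], [0, 10, 0, 10], [0, 0, -8, 0], [2, 10, 0, 16]].
An LDLᵀ factorisation of H has diagonal entries 2, 10, -8, 4.
Counting signs: 3 positive, 1 negative.
H is indefinite, so the origin is a saddle point.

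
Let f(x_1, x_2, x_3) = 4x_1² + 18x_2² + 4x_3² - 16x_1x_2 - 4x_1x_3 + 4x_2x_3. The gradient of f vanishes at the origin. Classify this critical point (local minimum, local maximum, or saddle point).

local minimum

The Hessian at the origin is H = [[8, -16, -4], [-16, 36, 4], [-4, 4, 8]].
Symmetric row and column elimination reduces H to a congruent diagonal form with pivots 8, 4, 2.
So there are 3 positive pivots.
H is positive definite, so the origin is a strict local minimum.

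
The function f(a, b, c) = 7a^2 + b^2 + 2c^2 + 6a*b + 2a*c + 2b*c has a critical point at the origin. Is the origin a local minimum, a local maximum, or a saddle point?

saddle point

The Hessian at the origin is H = [[14, 6, 2], [6, 2, 2], [2, 2, 4]].
Applying the same elementary operations to the rows and columns of H produces a congruent diagonal matrix with entries 14, -4/7, 6.
Counting signs: 2 positive, 1 negative.
H is indefinite, so the origin is a saddle point.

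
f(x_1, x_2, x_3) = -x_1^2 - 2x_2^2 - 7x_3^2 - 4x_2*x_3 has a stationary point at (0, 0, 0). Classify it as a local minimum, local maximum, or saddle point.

local maximum

The Hessian at the origin is H = [[-2, 0, 0], [0, -4, -4], [0, -4, -14]].
Applying the same elementary operations to the rows and columns of H produces a congruent diagonal matrix with entries -2, -4, -10.
So there are 3 negative pivots.
H is negative definite, so the origin is a strict local maximum.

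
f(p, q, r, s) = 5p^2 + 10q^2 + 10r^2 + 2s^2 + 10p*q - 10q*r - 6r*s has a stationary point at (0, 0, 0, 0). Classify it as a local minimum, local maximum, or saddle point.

local minimum

The Hessian at the origin is H = [[10, 10, 0, 0], [10, 20, -10, 0], [0, -10, 20, -6], [0, 0, -6, 4]].
Congruent diagonalization of H (simultaneous row and column reduction) yields pivots 10, 10, 10, 2/5.
Counting signs: 4 positive.
H is positive definite, so the origin is a strict local minimum.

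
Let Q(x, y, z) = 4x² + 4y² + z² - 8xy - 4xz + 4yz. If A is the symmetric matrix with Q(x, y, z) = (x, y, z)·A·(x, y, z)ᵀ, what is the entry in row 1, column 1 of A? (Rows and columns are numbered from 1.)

4

The coefficient of x² in Q is 4, and that is exactly A[1,1].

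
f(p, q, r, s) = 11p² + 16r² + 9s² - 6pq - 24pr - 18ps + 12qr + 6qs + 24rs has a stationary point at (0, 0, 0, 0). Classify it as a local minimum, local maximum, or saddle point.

saddle point

The Hessian at the origin is H = [[22, -6, -24, -18], [-6, 0, 12, 6], [-24, 12, 32, 24], [-18, 6, 24, 18]].
Congruent diagonalization of H (simultaneous row and column reduction) yields pivots 22, -18/11, 24, 4/3.
So there are 3 positive, 1 negative pivots.
H is indefinite, so the origin is a saddle point.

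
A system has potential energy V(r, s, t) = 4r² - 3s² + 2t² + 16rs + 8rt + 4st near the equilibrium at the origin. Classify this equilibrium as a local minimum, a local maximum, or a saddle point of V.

The Hessian at the origin is H = [[8, 16, 8], [16, -6, 4], [8, 4, 4]].
Symmetric row and column elimination reduces H to a congruent diagonal form with pivots 8, -38, -4/19.
So there are 1 positive, 2 negative pivots.
H is indefinite, so the origin is a saddle point.

saddle point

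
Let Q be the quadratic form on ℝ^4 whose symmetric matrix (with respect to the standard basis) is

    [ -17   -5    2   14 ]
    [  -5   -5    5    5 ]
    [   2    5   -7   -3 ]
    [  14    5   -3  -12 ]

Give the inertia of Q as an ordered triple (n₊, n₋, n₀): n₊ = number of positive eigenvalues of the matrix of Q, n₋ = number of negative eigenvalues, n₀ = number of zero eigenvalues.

Congruent diagonalization of A (simultaneous row and column reduction) yields pivots -17, -60/17, -5/4, -1/5.
Counting signs: 4 negative.

(0, 4, 0)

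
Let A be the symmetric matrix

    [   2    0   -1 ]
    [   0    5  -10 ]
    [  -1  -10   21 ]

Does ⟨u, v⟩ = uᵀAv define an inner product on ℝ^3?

Congruent diagonalization of A (simultaneous row and column reduction) yields pivots 2, 5, 1/2.
That gives 3 positive pivots.
Hence Q is positive definite.
⟨·,·⟩ is an inner product exactly when A is positive definite.

yes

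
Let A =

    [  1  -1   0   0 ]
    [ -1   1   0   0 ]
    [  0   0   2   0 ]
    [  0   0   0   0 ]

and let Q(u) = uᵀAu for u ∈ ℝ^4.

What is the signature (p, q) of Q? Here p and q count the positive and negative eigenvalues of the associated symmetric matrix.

Applying the same elementary operations to the rows and columns of A produces a congruent diagonal matrix with entries 1, 0, 2, 0.
So there are 2 positive, 2 zero pivots.

(2, 0)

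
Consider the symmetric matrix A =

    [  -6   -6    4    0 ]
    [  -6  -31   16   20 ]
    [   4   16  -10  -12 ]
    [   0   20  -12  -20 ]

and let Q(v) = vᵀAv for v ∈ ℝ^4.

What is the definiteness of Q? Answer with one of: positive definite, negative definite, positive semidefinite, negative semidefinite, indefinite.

negative definite

Leading principal minors: Δ_1 = -6, Δ_2 = 150, Δ_3 = -236, Δ_4 = 80.
The signs alternate starting with Δ_1 < 0, so by Sylvester's criterion Q is negative definite.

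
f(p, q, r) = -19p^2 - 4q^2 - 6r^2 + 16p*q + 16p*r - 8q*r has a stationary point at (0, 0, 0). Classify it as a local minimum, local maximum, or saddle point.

local maximum

The Hessian at the origin is H = [[-38, 16, 16], [16, -8, -8], [16, -8, -12]].
Congruent diagonalization of H (simultaneous row and column reduction) yields pivots -38, -24/19, -4.
So there are 3 negative pivots.
H is negative definite, so the origin is a strict local maximum.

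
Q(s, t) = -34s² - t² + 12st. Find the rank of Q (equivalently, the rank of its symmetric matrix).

The associated matrix is A = [[-34, 6], [6, -1]].
An LDLᵀ factorisation of A has diagonal entries -34, 1/17.
That gives 1 positive, 1 negative pivots.
The rank is the number of nonzero pivots: 2.

2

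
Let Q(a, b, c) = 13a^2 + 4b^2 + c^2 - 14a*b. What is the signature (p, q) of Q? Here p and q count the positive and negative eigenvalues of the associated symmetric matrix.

The symmetric matrix is A = [[13, -7, 0], [-7, 4, 0], [0, 0, 1]].
Applying the same elementary operations to the rows and columns of A produces a congruent diagonal matrix with entries 13, 3/13, 1.
That gives 3 positive pivots.

(3, 0)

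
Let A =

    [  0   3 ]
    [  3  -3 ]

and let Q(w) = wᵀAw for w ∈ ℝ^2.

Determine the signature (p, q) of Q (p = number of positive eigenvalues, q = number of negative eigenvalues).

(1, 1)

By Sylvester's law of inertia any congruent diagonalization of A has 1 positive, 1 negative and 0 zero entries.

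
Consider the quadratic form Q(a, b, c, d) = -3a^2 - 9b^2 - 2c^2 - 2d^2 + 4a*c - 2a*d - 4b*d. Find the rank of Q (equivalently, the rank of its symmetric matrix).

4

The symmetric matrix is A = [[-3, 0, 2, -1], [0, -9, 0, -2], [2, 0, -2, 0], [-1, -2, 0, -2]].
Row-reducing A symmetrically gives the diagonal entries -3, -9, -2/3, -5/9.
That gives 4 negative pivots.
The rank is the number of nonzero pivots: 4.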